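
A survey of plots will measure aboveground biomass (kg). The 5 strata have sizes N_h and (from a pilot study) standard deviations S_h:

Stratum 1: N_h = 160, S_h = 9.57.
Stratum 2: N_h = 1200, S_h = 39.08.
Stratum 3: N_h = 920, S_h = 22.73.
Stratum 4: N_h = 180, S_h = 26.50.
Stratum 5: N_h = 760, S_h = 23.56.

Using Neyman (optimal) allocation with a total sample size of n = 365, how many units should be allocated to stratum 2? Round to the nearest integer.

186

Neyman allocation: n_h = n · N_h S_h / Σ N_i S_i, with n = 365.
  stratum 1: N_h·S_h = 160·9.57 = 1531.20
  stratum 2: N_h·S_h = 1200·39.08 = 46896.00
  stratum 3: N_h·S_h = 920·22.73 = 20911.60
  stratum 4: N_h·S_h = 180·26.50 = 4770.00
  stratum 5: N_h·S_h = 760·23.56 = 17905.60
Σ N_h S_h = 92014.40
n for stratum 2 = 365·46896.00/92014.40 = 186.026 → 186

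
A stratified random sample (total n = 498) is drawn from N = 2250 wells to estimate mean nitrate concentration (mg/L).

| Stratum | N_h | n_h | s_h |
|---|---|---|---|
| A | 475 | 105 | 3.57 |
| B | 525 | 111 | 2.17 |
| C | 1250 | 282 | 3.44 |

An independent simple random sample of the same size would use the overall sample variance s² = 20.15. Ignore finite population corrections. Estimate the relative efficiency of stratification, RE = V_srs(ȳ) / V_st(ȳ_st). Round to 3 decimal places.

RE ≈ 1.957

V̂(ȳ_st) = Σ W_h² s_h²/n_h, with W_h = N_h/N and N = 2250:
  stratum A: (475/2250)²·3.57²/105 = 0.00540965
  stratum B: (525/2250)²·2.17²/111 = 0.00230967
  stratum C: (1250/2250)²·3.44²/282 = 0.0129516
V_st = 0.0206709
V_srs = s²/n = 20.15/498 = 0.0404618
Relative efficiency = V_srs / V_st = 0.0404618/0.0206709 = 1.9574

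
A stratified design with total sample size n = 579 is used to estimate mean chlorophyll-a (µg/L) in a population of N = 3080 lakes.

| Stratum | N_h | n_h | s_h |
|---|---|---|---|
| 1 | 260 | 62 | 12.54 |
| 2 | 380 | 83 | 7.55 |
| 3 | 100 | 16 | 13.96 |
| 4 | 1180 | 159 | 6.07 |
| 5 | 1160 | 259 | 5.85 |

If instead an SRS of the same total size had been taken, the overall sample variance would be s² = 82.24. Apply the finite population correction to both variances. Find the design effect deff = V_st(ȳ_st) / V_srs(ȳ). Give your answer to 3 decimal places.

V̂(ȳ_st) = Σ W_h² (1 − n_h/N_h) s_h²/n_h, with W_h = N_h/N and N = 3080:
  stratum 1: (260/3080)²·(1 − 62/260)·12.54²/62 = 0.0137639
  stratum 2: (380/3080)²·(1 − 83/380)·7.55²/83 = 0.00817061
  stratum 3: (100/3080)²·(1 − 16/100)·13.96²/16 = 0.0107852
  stratum 4: (1180/3080)²·(1 − 159/1180)·6.07²/159 = 0.0294298
  stratum 5: (1160/3080)²·(1 − 259/1160)·5.85²/259 = 0.0145577
V_st = 0.0767072
V_srs = (1 − 579/3080)·82.24/579 = 0.115337
deff = V_st / V_srs = 0.0767072/0.115337 = 0.6651

deff ≈ 0.665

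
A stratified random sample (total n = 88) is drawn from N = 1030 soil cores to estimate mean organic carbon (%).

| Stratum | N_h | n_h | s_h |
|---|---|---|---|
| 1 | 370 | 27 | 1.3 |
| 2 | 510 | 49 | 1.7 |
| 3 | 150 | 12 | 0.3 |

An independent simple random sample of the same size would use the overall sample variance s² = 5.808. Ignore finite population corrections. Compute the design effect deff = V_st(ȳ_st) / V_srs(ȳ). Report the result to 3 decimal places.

deff ≈ 0.344

V̂(ȳ_st) = Σ W_h² s_h²/n_h, with W_h = N_h/N and N = 1030:
  stratum 1: (370/1030)²·1.3²/27 = 0.00807703
  stratum 2: (510/1030)²·1.7²/49 = 0.01446
  stratum 3: (150/1030)²·0.3²/12 = 0.000159063
V_st = 0.0226961
V_srs = s²/n = 5.808/88 = 0.066
deff = V_st / V_srs = 0.0226961/0.066 = 0.3439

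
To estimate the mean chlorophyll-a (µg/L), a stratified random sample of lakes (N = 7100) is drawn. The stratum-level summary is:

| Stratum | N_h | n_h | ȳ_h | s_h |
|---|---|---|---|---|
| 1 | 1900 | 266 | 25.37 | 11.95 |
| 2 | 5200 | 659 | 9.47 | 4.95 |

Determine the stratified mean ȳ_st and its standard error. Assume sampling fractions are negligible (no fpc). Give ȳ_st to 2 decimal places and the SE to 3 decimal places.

ȳ_st ≈ 13.72, SE ≈ 0.242

ȳ_st = Σ W_h ȳ_h = (1900·25.37 + 5200·9.47)/7100 = 13.72493
V̂(ȳ_st) = Σ W_h² s_h²/n_h, with W_h = N_h/N and N = 7100:
  stratum 1: (1900/7100)²·11.95²/266 = 0.0384454
  stratum 2: (5200/7100)²·4.95²/659 = 0.0199441
V̂(ȳ_st) = 0.0583896
SE(ȳ_st) = √0.0583896 = 0.241639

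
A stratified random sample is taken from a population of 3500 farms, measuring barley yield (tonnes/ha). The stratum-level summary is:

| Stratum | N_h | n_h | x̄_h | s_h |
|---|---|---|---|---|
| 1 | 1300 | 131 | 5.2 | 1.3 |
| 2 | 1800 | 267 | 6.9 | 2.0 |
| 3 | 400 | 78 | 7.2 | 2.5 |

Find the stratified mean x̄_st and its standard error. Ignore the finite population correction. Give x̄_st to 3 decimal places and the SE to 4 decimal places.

x̄_st ≈ 6.303, SE ≈ 0.0824

x̄_st = Σ W_h x̄_h = (1300·5.2 + 1800·6.9 + 400·7.2)/3500 = 6.30286
V̂(x̄_st) = Σ W_h² s_h²/n_h, with W_h = N_h/N and N = 3500:
  stratum 1: (1300/3500)²·1.3²/131 = 0.00177978
  stratum 2: (1800/3500)²·2.0²/267 = 0.00396239
  stratum 3: (400/3500)²·2.5²/78 = 0.00104657
V̂(x̄_st) = 0.00678875
SE(x̄_st) = √0.00678875 = 0.0823938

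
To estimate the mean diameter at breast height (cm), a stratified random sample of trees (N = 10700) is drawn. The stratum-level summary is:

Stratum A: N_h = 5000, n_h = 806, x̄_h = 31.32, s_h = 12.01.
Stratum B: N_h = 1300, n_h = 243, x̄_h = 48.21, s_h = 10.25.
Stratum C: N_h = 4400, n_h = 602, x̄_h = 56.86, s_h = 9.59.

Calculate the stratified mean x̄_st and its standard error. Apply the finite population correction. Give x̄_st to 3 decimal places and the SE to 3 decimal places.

x̄_st ≈ 43.874, SE ≈ 0.245

x̄_st = Σ W_h x̄_h = (5000·31.32 + 1300·48.21 + 4400·56.86)/10700 = 43.87449
V̂(x̄_st) = Σ W_h² (1 − n_h/N_h) s_h²/n_h, with W_h = N_h/N and N = 10700:
  stratum A: (5000/10700)²·(1 − 806/5000)·12.01²/806 = 0.032778
  stratum B: (1300/10700)²·(1 − 243/1300)·10.25²/243 = 0.0051891
  stratum C: (4400/10700)²·(1 − 602/4400)·9.59²/602 = 0.0222988
V̂(x̄_st) = 0.0602658
SE(x̄_st) = √0.0602658 = 0.245491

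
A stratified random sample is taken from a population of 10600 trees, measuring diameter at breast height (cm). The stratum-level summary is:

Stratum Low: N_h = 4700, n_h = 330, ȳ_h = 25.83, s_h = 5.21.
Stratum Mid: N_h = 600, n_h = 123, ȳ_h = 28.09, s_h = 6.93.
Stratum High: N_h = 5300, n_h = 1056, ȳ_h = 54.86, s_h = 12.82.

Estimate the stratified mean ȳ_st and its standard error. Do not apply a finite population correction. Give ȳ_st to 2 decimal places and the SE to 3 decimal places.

ȳ_st ≈ 40.47, SE ≈ 0.237

ȳ_st = Σ W_h ȳ_h = (4700·25.83 + 600·28.09 + 5300·54.86)/10600 = 40.47292
V̂(ȳ_st) = Σ W_h² s_h²/n_h, with W_h = N_h/N and N = 10600:
  stratum Low: (4700/10600)²·5.21²/330 = 0.0161713
  stratum Mid: (600/10600)²·6.93²/123 = 0.00125099
  stratum High: (5300/10600)²·12.82²/1056 = 0.0389092
V̂(ȳ_st) = 0.0563315
SE(ȳ_st) = √0.0563315 = 0.237343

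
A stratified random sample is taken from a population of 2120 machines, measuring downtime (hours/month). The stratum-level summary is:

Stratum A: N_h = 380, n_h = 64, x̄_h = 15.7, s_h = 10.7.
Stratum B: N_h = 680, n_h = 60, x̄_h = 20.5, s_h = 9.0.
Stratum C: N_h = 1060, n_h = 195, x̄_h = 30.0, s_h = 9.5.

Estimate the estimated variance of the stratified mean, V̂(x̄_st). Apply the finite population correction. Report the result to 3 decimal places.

V̂(x̄_st) ≈ 0.269

V̂(x̄_st) = Σ W_h² (1 − n_h/N_h) s_h²/n_h, with W_h = N_h/N and N = 2120:
  stratum A: (380/2120)²·(1 − 64/380)·10.7²/64 = 0.0477954
  stratum B: (680/2120)²·(1 − 60/680)·9.0²/60 = 0.126638
  stratum C: (1060/2120)²·(1 − 195/1060)·9.5²/195 = 0.0944198
V̂(x̄_st) = 0.268853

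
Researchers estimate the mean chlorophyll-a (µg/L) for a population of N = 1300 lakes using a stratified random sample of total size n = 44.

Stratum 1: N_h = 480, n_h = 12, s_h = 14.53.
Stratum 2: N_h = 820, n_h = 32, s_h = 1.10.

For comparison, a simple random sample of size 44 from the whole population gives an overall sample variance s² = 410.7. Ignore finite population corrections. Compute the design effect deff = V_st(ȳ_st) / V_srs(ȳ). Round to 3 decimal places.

V̂(ȳ_st) = Σ W_h² s_h²/n_h, with W_h = N_h/N and N = 1300:
  stratum 1: (480/1300)²·14.53²/12 = 2.39853
  stratum 2: (820/1300)²·1.10²/32 = 0.0150445
V_st = 2.41358
V_srs = s²/n = 410.7/44 = 9.33409
deff = V_st / V_srs = 2.41358/9.33409 = 0.2586

deff ≈ 0.259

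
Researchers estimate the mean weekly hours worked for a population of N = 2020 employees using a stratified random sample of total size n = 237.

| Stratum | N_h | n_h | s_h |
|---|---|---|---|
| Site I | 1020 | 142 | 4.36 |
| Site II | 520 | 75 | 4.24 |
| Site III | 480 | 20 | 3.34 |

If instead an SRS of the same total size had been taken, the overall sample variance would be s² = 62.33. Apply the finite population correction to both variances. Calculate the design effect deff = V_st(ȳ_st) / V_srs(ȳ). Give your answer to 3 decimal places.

V̂(ȳ_st) = Σ W_h² (1 − n_h/N_h) s_h²/n_h, with W_h = N_h/N and N = 2020:
  stratum Site I: (1020/2020)²·(1 − 142/1020)·4.36²/142 = 0.0293817
  stratum Site II: (520/2020)²·(1 − 75/520)·4.24²/75 = 0.0135935
  stratum Site III: (480/2020)²·(1 − 20/480)·3.34²/20 = 0.0301828
V_st = 0.073158
V_srs = (1 − 237/2020)·62.33/237 = 0.232139
deff = V_st / V_srs = 0.073158/0.232139 = 0.3151

deff ≈ 0.315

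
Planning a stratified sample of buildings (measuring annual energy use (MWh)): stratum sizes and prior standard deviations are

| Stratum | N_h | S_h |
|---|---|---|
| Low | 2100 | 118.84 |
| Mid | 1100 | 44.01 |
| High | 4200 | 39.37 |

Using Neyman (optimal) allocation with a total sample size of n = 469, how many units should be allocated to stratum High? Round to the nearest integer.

Neyman allocation: n_h = n · N_h S_h / Σ N_i S_i, with n = 469.
  stratum Low: N_h·S_h = 2100·118.84 = 249564.00
  stratum Mid: N_h·S_h = 1100·44.01 = 48411.00
  stratum High: N_h·S_h = 4200·39.37 = 165354.00
Σ N_h S_h = 463329.00
n for stratum High = 469·165354.00/463329.00 = 167.378 → 167

167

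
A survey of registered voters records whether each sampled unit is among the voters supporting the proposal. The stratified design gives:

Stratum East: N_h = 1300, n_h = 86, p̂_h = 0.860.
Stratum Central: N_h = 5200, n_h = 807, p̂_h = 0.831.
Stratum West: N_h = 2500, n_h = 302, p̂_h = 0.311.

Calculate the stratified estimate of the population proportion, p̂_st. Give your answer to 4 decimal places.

N = 9000; stratum weights W_h = N_h/N.
p̂_st = Σ W_h p̂_h = (1300·0.860 + 5200·0.831 + 2500·0.311)/9000 = 0.69074

p̂_st ≈ 0.6907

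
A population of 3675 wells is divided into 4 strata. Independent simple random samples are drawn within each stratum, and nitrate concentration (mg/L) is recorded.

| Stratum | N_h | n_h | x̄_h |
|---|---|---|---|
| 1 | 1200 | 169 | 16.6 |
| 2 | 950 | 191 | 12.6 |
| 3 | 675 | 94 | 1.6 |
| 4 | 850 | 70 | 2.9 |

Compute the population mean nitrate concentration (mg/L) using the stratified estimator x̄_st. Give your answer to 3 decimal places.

x̄_st ≈ 9.642

N = Σ N_h = 3675. Stratum weights W_h = N_h/N.
x̄_st = (1200·16.6 + 950·12.6 + 675·1.6 + 850·2.9) / 3675 = 9.64218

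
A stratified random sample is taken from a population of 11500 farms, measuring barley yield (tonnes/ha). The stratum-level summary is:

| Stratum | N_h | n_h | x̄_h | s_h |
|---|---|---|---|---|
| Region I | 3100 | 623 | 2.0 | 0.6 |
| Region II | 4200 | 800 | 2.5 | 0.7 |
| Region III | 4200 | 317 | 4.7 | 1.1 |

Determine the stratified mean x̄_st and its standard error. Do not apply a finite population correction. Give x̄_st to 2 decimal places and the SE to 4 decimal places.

x̄_st = Σ W_h x̄_h = (3100·2.0 + 4200·2.5 + 4200·4.7)/11500 = 3.16870
V̂(x̄_st) = Σ W_h² s_h²/n_h, with W_h = N_h/N and N = 11500:
  stratum Region I: (3100/11500)²·0.6²/623 = 4.19896e-05
  stratum Region II: (4200/11500)²·0.7²/800 = 8.16975e-05
  stratum Region III: (4200/11500)²·1.1²/317 = 0.00050913
V̂(x̄_st) = 0.000632818
SE(x̄_st) = √0.000632818 = 0.0251559

x̄_st ≈ 3.17, SE ≈ 0.0252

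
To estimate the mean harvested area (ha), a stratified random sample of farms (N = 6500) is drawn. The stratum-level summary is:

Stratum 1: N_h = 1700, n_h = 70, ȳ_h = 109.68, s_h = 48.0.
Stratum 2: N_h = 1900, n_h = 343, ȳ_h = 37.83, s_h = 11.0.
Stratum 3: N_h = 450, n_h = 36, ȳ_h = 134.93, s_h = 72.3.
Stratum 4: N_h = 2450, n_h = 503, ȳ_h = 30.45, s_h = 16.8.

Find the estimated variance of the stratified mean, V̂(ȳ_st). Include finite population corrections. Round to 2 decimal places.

V̂(ȳ_st) ≈ 2.89

V̂(ȳ_st) = Σ W_h² (1 − n_h/N_h) s_h²/n_h, with W_h = N_h/N and N = 6500:
  stratum 1: (1700/6500)²·(1 − 70/1700)·48.0²/70 = 2.15871
  stratum 2: (1900/6500)²·(1 − 343/1900)·11.0²/343 = 0.0247006
  stratum 3: (450/6500)²·(1 − 36/450)·72.3²/36 = 0.640266
  stratum 4: (2450/6500)²·(1 − 503/2450)·16.8²/503 = 0.0633514
V̂(ȳ_st) = 2.88703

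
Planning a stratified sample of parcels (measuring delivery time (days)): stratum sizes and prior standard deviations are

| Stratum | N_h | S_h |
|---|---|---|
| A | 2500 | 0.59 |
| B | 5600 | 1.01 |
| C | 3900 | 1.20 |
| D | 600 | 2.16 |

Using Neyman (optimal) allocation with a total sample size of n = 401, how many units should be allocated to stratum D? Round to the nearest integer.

40

Neyman allocation: n_h = n · N_h S_h / Σ N_i S_i, with n = 401.
  stratum A: N_h·S_h = 2500·0.59 = 1475.00
  stratum B: N_h·S_h = 5600·1.01 = 5656.00
  stratum C: N_h·S_h = 3900·1.20 = 4680.00
  stratum D: N_h·S_h = 600·2.16 = 1296.00
Σ N_h S_h = 13107.00
n for stratum D = 401·1296.00/13107.00 = 39.650 → 40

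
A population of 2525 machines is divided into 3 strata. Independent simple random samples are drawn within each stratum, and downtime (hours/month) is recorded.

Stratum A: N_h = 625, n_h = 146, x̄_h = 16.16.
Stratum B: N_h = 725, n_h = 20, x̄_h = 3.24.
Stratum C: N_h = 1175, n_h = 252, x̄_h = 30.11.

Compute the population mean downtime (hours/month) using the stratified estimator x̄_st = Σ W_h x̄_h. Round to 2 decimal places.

N = Σ N_h = 2525. Stratum weights W_h = N_h/N.
x̄_st = (625·16.16 + 725·3.24 + 1175·30.11) / 2525 = 18.9419

x̄_st ≈ 18.94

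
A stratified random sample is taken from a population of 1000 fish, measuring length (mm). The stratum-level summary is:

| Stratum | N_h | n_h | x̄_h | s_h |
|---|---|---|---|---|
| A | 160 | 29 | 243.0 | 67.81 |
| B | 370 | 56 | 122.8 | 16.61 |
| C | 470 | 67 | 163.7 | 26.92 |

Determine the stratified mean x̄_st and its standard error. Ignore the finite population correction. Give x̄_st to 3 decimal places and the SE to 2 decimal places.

x̄_st = Σ W_h x̄_h = (160·243.0 + 370·122.8 + 470·163.7)/1000 = 161.25500
V̂(x̄_st) = Σ W_h² s_h²/n_h, with W_h = N_h/N and N = 1000:
  stratum A: (160/1000)²·67.81²/29 = 4.0591
  stratum B: (370/1000)²·16.61²/56 = 0.674458
  stratum C: (470/1000)²·26.92²/67 = 2.3893
V̂(x̄_st) = 7.12286
SE(x̄_st) = √7.12286 = 2.66887

x̄_st ≈ 161.255, SE ≈ 2.67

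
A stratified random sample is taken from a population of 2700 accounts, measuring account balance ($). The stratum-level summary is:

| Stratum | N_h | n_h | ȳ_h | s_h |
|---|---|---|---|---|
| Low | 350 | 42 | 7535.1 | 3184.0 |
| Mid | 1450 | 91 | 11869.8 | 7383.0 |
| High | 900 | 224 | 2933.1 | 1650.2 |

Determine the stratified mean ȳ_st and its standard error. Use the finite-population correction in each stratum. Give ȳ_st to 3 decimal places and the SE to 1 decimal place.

ȳ_st = Σ W_h ȳ_h = (350·7535.1 + 1450·11869.8 + 900·2933.1)/2700 = 8328.99444
V̂(ȳ_st) = Σ W_h² (1 − n_h/N_h) s_h²/n_h, with W_h = N_h/N and N = 2700:
  stratum Low: (350/2700)²·(1 − 42/350)·3184.0²/42 = 3569.34
  stratum Mid: (1450/2700)²·(1 − 91/1450)·7383.0²/91 = 161914
  stratum High: (900/2700)²·(1 − 224/900)·1650.2²/224 = 1014.58
V̂(ȳ_st) = 166498
SE(ȳ_st) = √166498 = 408.042

ȳ_st ≈ 8328.994, SE ≈ 408.0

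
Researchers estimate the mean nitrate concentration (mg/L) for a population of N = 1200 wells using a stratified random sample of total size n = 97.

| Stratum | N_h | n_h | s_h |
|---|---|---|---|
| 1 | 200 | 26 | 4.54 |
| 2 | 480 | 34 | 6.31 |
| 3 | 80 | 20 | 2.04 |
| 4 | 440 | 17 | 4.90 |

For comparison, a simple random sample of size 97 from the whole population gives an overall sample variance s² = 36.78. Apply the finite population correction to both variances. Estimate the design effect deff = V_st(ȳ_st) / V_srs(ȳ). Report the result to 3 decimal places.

V̂(ȳ_st) = Σ W_h² (1 − n_h/N_h) s_h²/n_h, with W_h = N_h/N and N = 1200:
  stratum 1: (200/1200)²·(1 − 26/200)·4.54²/26 = 0.0191582
  stratum 2: (480/1200)²·(1 − 34/480)·6.31²/34 = 0.174098
  stratum 3: (80/1200)²·(1 − 20/80)·2.04²/20 = 0.0006936
  stratum 4: (440/1200)²·(1 − 17/440)·4.90²/17 = 0.182547
V_st = 0.376496
V_srs = (1 − 97/1200)·36.78/97 = 0.348525
deff = V_st / V_srs = 0.376496/0.348525 = 1.0803

deff ≈ 1.080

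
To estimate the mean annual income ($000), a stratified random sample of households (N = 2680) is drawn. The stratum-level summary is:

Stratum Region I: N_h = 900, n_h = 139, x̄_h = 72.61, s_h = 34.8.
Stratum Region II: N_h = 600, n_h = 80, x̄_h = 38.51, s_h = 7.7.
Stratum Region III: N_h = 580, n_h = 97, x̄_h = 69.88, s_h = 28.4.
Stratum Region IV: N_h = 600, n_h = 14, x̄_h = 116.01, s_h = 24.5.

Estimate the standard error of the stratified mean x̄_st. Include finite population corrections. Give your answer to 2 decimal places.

SE(x̄_st) ≈ 1.81

V̂(x̄_st) = Σ W_h² (1 − n_h/N_h) s_h²/n_h, with W_h = N_h/N and N = 2680:
  stratum Region I: (900/2680)²·(1 − 139/900)·34.8²/139 = 0.830809
  stratum Region II: (600/2680)²·(1 − 80/600)·7.7²/80 = 0.0321941
  stratum Region III: (580/2680)²·(1 − 97/580)·28.4²/97 = 0.324318
  stratum Region IV: (600/2680)²·(1 − 14/600)·24.5²/14 = 2.09886
V̂(x̄_st) = 3.28618
SE(x̄_st) = √3.28618 = 1.81278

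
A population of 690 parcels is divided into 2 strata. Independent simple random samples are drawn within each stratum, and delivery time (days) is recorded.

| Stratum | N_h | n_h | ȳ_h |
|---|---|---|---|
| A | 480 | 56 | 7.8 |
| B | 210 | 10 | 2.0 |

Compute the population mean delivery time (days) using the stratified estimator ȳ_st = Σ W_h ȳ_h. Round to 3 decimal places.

ȳ_st ≈ 6.035

N = Σ N_h = 690. Stratum weights W_h = N_h/N.
ȳ_st = (480·7.8 + 210·2.0) / 690 = 6.03478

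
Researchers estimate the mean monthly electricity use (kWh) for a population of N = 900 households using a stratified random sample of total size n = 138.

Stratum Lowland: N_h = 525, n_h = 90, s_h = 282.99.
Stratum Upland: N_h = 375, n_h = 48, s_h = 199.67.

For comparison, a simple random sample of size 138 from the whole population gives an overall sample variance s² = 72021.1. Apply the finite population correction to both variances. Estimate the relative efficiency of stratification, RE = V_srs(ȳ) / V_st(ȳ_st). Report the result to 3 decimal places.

RE ≈ 1.173

V̂(ȳ_st) = Σ W_h² (1 − n_h/N_h) s_h²/n_h, with W_h = N_h/N and N = 900:
  stratum Lowland: (525/900)²·(1 − 90/525)·282.99²/90 = 250.878
  stratum Upland: (375/900)²·(1 − 48/375)·199.67²/48 = 125.741
V_st = 376.62
V_srs = (1 − 138/900)·72021.1/138 = 441.869
Relative efficiency = V_srs / V_st = 441.869/376.62 = 1.1732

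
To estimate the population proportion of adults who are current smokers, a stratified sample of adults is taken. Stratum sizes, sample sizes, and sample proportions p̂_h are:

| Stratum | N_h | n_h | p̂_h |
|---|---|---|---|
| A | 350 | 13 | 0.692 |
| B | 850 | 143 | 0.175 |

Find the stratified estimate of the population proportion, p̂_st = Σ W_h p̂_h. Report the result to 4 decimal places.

p̂_st ≈ 0.3258

N = 1200; stratum weights W_h = N_h/N.
p̂_st = Σ W_h p̂_h = (350·0.692 + 850·0.175)/1200 = 0.32579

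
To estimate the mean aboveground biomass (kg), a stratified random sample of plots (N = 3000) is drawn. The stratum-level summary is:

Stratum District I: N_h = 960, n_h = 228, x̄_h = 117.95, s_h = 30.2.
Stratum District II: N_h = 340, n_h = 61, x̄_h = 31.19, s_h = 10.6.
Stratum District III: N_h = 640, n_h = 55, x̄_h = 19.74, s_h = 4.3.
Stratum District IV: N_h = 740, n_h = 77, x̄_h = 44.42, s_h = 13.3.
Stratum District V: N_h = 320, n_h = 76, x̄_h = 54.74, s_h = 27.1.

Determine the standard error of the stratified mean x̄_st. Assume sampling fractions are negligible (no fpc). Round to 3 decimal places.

V̂(x̄_st) = Σ W_h² s_h²/n_h, with W_h = N_h/N and N = 3000:
  stratum District I: (960/3000)²·30.2²/228 = 0.409618
  stratum District II: (340/3000)²·10.6²/61 = 0.023659
  stratum District III: (640/3000)²·4.3²/55 = 0.0153
  stratum District IV: (740/3000)²·13.3²/77 = 0.139776
  stratum District V: (320/3000)²·27.1²/76 = 0.109947
V̂(x̄_st) = 0.6983
SE(x̄_st) = √0.6983 = 0.835644

SE(x̄_st) ≈ 0.836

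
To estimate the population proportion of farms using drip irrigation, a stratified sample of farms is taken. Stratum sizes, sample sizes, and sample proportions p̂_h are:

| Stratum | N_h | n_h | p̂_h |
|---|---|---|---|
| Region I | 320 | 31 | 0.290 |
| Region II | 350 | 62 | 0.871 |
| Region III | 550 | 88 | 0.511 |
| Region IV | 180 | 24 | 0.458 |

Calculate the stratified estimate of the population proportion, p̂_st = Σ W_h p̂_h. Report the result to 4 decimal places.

N = 1400; stratum weights W_h = N_h/N.
p̂_st = Σ W_h p̂_h = (320·0.290 + 350·0.871 + 550·0.511 + 180·0.458)/1400 = 0.54367

p̂_st ≈ 0.5437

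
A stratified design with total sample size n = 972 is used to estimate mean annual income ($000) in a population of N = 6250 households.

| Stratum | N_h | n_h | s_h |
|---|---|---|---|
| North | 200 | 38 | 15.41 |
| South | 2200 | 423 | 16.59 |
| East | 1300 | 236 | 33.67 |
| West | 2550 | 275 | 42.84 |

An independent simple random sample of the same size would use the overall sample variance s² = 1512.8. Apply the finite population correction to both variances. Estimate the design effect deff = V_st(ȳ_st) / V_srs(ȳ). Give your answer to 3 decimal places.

V̂(ȳ_st) = Σ W_h² (1 − n_h/N_h) s_h²/n_h, with W_h = N_h/N and N = 6250:
  stratum North: (200/6250)²·(1 − 38/200)·15.41²/38 = 0.0051833
  stratum South: (2200/6250)²·(1 − 423/2200)·16.59²/423 = 0.0651182
  stratum East: (1300/6250)²·(1 − 236/1300)·33.67²/236 = 0.170098
  stratum West: (2550/6250)²·(1 − 275/2550)·42.84²/275 = 0.991124
V_st = 1.23152
V_srs = (1 − 972/6250)·1512.8/972 = 1.31433
deff = V_st / V_srs = 1.23152/1.31433 = 0.9370

deff ≈ 0.937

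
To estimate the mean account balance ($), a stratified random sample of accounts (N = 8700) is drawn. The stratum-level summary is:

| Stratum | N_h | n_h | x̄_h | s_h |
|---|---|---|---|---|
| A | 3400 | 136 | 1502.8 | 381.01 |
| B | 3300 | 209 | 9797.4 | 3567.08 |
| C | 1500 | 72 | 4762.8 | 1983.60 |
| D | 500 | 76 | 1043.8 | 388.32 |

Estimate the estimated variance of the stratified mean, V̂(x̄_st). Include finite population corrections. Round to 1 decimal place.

V̂(x̄_st) ≈ 9913.1

V̂(x̄_st) = Σ W_h² (1 − n_h/N_h) s_h²/n_h, with W_h = N_h/N and N = 8700:
  stratum A: (3400/8700)²·(1 − 136/3400)·381.01²/136 = 156.504
  stratum B: (3300/8700)²·(1 − 209/3300)·3567.08²/209 = 8204.53
  stratum C: (1500/8700)²·(1 − 72/1500)·1983.60²/72 = 1546.52
  stratum D: (500/8700)²·(1 − 76/500)·388.32²/76 = 5.55729
V̂(x̄_st) = 9913.12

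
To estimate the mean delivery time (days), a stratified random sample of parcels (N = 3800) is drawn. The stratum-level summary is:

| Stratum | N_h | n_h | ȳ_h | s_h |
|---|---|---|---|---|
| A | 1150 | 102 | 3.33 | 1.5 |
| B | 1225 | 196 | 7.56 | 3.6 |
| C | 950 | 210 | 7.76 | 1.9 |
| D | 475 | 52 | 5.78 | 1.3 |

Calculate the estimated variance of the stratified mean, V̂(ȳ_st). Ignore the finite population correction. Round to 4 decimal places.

V̂(ȳ_st) = Σ W_h² s_h²/n_h, with W_h = N_h/N and N = 3800:
  stratum A: (1150/3800)²·1.5²/102 = 0.00202028
  stratum B: (1225/3800)²·3.6²/196 = 0.00687154
  stratum C: (950/3800)²·1.9²/210 = 0.0010744
  stratum D: (475/3800)²·1.3²/52 = 0.000507813
V̂(ȳ_st) = 0.010474

V̂(ȳ_st) ≈ 0.0105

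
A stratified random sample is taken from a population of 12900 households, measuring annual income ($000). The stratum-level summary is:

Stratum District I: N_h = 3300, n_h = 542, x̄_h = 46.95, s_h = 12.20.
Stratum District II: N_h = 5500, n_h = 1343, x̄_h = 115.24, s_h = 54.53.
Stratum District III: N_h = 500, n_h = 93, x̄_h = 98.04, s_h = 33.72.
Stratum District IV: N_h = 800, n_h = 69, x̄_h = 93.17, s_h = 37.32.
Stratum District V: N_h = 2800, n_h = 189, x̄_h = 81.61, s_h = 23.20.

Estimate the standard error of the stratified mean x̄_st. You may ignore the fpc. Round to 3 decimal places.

SE(x̄_st) ≈ 0.807

V̂(x̄_st) = Σ W_h² s_h²/n_h, with W_h = N_h/N and N = 12900:
  stratum District I: (3300/12900)²·12.20²/542 = 0.0179709
  stratum District II: (5500/12900)²·54.53²/1343 = 0.402477
  stratum District III: (500/12900)²·33.72²/93 = 0.0183676
  stratum District IV: (800/12900)²·37.32²/69 = 0.0776309
  stratum District V: (2800/12900)²·23.20²/189 = 0.134169
V̂(x̄_st) = 0.650615
SE(x̄_st) = √0.650615 = 0.806607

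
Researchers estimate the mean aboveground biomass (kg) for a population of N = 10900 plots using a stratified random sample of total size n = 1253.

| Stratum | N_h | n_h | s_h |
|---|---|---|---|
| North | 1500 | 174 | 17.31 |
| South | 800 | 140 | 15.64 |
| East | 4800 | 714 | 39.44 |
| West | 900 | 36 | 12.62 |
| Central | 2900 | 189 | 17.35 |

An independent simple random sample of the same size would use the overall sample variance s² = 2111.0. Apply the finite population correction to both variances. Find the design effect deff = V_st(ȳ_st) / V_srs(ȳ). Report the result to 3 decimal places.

V̂(ȳ_st) = Σ W_h² (1 − n_h/N_h) s_h²/n_h, with W_h = N_h/N and N = 10900:
  stratum North: (1500/10900)²·(1 − 174/1500)·17.31²/174 = 0.0288288
  stratum South: (800/10900)²·(1 − 140/800)·15.64²/140 = 0.00776473
  stratum East: (4800/10900)²·(1 − 714/4800)·39.44²/714 = 0.359635
  stratum West: (900/10900)²·(1 − 36/900)·12.62²/36 = 0.0289547
  stratum Central: (2900/10900)²·(1 − 189/2900)·17.35²/189 = 0.105393
V_st = 0.530576
V_srs = (1 − 1253/10900)·2111.0/1253 = 1.49109
deff = V_st / V_srs = 0.530576/1.49109 = 0.3558

deff ≈ 0.356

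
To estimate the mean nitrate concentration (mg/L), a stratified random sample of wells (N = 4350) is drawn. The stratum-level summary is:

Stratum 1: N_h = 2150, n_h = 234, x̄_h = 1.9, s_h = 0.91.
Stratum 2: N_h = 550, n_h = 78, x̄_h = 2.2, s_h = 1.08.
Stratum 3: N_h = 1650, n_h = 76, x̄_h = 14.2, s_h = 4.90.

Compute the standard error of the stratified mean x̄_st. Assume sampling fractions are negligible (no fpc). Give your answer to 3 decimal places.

SE(x̄_st) ≈ 0.216

V̂(x̄_st) = Σ W_h² s_h²/n_h, with W_h = N_h/N and N = 4350:
  stratum 1: (2150/4350)²·0.91²/234 = 0.000864501
  stratum 2: (550/4350)²·1.08²/78 = 0.000239056
  stratum 3: (1650/4350)²·4.90²/76 = 0.0454536
V̂(x̄_st) = 0.0465571
SE(x̄_st) = √0.0465571 = 0.215771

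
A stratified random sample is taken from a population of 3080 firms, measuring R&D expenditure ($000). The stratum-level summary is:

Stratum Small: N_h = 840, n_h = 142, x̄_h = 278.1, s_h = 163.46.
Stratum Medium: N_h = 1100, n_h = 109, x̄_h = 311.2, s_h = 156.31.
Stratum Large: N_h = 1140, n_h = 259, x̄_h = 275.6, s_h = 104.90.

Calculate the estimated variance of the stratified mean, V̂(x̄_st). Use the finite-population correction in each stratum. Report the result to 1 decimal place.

V̂(x̄_st) ≈ 41.9

V̂(x̄_st) = Σ W_h² (1 − n_h/N_h) s_h²/n_h, with W_h = N_h/N and N = 3080:
  stratum Small: (840/3080)²·(1 − 142/840)·163.46²/142 = 11.6297
  stratum Medium: (1100/3080)²·(1 − 109/1100)·156.31²/109 = 25.758
  stratum Large: (1140/3080)²·(1 − 259/1140)·104.90²/259 = 4.49811
V̂(x̄_st) = 41.8858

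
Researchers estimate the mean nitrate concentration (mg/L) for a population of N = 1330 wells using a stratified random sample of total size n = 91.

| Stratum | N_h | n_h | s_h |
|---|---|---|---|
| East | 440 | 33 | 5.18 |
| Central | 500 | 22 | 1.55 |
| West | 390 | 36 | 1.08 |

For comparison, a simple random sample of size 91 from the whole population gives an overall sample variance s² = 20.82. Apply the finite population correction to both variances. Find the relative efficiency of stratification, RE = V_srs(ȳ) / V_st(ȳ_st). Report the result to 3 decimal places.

V̂(ȳ_st) = Σ W_h² (1 − n_h/N_h) s_h²/n_h, with W_h = N_h/N and N = 1330:
  stratum East: (440/1330)²·(1 − 33/440)·5.18²/33 = 0.082317
  stratum Central: (500/1330)²·(1 − 22/500)·1.55²/22 = 0.0147549
  stratum West: (390/1330)²·(1 − 36/390)·1.08²/36 = 0.00252877
V_st = 0.0996006
V_srs = (1 − 91/1330)·20.82/91 = 0.213137
Relative efficiency = V_srs / V_st = 0.213137/0.0996006 = 2.1399

RE ≈ 2.140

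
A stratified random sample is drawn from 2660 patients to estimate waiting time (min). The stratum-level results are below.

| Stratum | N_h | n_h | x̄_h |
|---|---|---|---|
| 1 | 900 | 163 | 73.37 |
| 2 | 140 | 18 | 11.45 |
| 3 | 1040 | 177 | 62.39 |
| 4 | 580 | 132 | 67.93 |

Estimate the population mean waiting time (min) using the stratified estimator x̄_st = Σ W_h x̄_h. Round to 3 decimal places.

x̄_st ≈ 64.632

N = Σ N_h = 2660. Stratum weights W_h = N_h/N.
x̄_st = (900·73.37 + 140·11.45 + 1040·62.39 + 580·67.93) / 2660 = 64.63195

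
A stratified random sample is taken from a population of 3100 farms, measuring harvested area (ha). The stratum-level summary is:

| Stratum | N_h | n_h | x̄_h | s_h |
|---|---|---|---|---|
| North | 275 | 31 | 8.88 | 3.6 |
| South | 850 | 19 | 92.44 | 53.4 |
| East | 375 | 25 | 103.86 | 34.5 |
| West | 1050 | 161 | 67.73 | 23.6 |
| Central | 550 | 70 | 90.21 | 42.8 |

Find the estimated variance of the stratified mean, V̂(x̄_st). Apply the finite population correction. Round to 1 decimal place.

V̂(x̄_st) = Σ W_h² (1 − n_h/N_h) s_h²/n_h, with W_h = N_h/N and N = 3100:
  stratum North: (275/3100)²·(1 − 31/275)·3.6²/31 = 0.00291906
  stratum South: (850/3100)²·(1 − 19/850)·53.4²/19 = 11.0313
  stratum East: (375/3100)²·(1 − 25/375)·34.5²/25 = 0.650241
  stratum West: (1050/3100)²·(1 − 161/1050)·23.6²/161 = 0.336021
  stratum Central: (550/3100)²·(1 − 70/550)·42.8²/70 = 0.718903
V̂(x̄_st) = 12.7394

V̂(x̄_st) ≈ 12.7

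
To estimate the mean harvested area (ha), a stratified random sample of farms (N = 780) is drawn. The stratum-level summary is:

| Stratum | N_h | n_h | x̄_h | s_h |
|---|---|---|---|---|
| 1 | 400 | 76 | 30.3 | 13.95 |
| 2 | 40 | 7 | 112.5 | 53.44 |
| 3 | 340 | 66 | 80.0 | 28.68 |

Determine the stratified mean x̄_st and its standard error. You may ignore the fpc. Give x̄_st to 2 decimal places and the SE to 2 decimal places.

x̄_st ≈ 56.18, SE ≈ 2.03

x̄_st = Σ W_h x̄_h = (400·30.3 + 40·112.5 + 340·80.0)/780 = 56.17949
V̂(x̄_st) = Σ W_h² s_h²/n_h, with W_h = N_h/N and N = 780:
  stratum 1: (400/780)²·13.95²/76 = 0.673388
  stratum 2: (40/780)²·53.44²/7 = 1.07292
  stratum 3: (340/780)²·28.68²/66 = 2.36801
V̂(x̄_st) = 4.11431
SE(x̄_st) = √4.11431 = 2.02838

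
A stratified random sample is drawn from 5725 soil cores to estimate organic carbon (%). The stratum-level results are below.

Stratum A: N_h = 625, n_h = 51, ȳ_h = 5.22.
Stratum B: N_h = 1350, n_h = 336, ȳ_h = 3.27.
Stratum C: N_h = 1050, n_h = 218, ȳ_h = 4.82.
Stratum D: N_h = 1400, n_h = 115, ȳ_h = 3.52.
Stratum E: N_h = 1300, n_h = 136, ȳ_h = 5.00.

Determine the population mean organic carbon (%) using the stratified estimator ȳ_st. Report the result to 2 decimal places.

N = Σ N_h = 5725. Stratum weights W_h = N_h/N.
ȳ_st = (625·5.22 + 1350·3.27 + 1050·4.82 + 1400·3.52 + 1300·5.00) / 5725 = 4.2211

ȳ_st ≈ 4.22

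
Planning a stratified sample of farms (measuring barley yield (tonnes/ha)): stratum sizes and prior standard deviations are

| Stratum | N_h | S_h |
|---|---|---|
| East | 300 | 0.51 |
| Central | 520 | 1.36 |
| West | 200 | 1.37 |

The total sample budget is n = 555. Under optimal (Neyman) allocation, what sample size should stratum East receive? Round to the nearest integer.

75

Neyman allocation: n_h = n · N_h S_h / Σ N_i S_i, with n = 555.
  stratum East: N_h·S_h = 300·0.51 = 153.00
  stratum Central: N_h·S_h = 520·1.36 = 707.20
  stratum West: N_h·S_h = 200·1.37 = 274.00
Σ N_h S_h = 1134.20
n for stratum East = 555·153.00/1134.20 = 74.868 → 75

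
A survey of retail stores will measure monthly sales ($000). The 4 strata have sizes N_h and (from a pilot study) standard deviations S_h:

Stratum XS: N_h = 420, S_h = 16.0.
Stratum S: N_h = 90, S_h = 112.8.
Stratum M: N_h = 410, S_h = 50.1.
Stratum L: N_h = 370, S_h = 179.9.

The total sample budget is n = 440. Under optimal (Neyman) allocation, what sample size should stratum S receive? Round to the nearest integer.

43

Neyman allocation: n_h = n · N_h S_h / Σ N_i S_i, with n = 440.
  stratum XS: N_h·S_h = 420·16.0 = 6720.00
  stratum S: N_h·S_h = 90·112.8 = 10152.00
  stratum M: N_h·S_h = 410·50.1 = 20541.00
  stratum L: N_h·S_h = 370·179.9 = 66563.00
Σ N_h S_h = 103976.00
n for stratum S = 440·10152.00/103976.00 = 42.961 → 43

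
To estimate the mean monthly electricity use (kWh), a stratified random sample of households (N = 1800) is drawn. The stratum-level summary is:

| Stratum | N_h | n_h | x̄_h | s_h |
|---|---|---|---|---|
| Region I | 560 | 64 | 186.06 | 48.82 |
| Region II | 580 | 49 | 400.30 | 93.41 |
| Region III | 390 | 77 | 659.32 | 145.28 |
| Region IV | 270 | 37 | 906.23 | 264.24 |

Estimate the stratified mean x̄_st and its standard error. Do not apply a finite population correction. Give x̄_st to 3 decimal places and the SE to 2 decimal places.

x̄_st ≈ 465.658, SE ≈ 8.80

x̄_st = Σ W_h x̄_h = (560·186.06 + 580·400.30 + 390·659.32 + 270·906.23)/1800 = 465.65806
V̂(x̄_st) = Σ W_h² s_h²/n_h, with W_h = N_h/N and N = 1800:
  stratum Region I: (560/1800)²·48.82²/64 = 3.60451
  stratum Region II: (580/1800)²·93.41²/49 = 18.4885
  stratum Region III: (390/1800)²·145.28²/77 = 12.8678
  stratum Region IV: (270/1800)²·264.24²/37 = 42.4598
V̂(x̄_st) = 77.4206
SE(x̄_st) = √77.4206 = 8.7989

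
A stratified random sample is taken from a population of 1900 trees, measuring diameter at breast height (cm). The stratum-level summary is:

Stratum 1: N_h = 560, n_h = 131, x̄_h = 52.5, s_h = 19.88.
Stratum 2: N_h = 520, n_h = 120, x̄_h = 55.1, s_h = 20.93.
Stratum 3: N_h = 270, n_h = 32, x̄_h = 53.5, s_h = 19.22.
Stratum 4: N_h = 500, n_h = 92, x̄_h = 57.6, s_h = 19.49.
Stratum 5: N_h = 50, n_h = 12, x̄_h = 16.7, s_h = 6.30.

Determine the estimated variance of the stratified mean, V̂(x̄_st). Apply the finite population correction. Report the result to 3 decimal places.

V̂(x̄_st) = Σ W_h² (1 − n_h/N_h) s_h²/n_h, with W_h = N_h/N and N = 1900:
  stratum 1: (560/1900)²·(1 − 131/560)·19.88²/131 = 0.20077
  stratum 2: (520/1900)²·(1 − 120/520)·20.93²/120 = 0.210336
  stratum 3: (270/1900)²·(1 − 32/270)·19.22²/32 = 0.20549
  stratum 4: (500/1900)²·(1 − 92/500)·19.49²/92 = 0.233324
  stratum 5: (50/1900)²·(1 − 12/50)·6.30²/12 = 0.00174079
V̂(x̄_st) = 0.851661

V̂(x̄_st) ≈ 0.852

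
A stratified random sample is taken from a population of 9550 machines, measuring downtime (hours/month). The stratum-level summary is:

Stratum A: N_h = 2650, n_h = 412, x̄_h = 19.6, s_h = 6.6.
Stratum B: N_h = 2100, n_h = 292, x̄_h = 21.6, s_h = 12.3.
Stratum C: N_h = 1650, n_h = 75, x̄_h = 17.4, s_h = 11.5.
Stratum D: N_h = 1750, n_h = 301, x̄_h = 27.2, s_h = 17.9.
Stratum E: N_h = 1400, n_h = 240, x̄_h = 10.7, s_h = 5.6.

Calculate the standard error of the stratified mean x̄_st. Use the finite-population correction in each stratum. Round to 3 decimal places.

SE(x̄_st) ≈ 0.333

V̂(x̄_st) = Σ W_h² (1 − n_h/N_h) s_h²/n_h, with W_h = N_h/N and N = 9550:
  stratum A: (2650/9550)²·(1 − 412/2650)·6.6²/412 = 0.00687527
  stratum B: (2100/9550)²·(1 − 292/2100)·12.3²/292 = 0.0215694
  stratum C: (1650/9550)²·(1 − 75/1650)·11.5²/75 = 0.0502449
  stratum D: (1750/9550)²·(1 − 301/1750)·17.9²/301 = 0.0295964
  stratum E: (1400/9550)²·(1 − 240/1400)·5.6²/240 = 0.00232672
V̂(x̄_st) = 0.110613
SE(x̄_st) = √0.110613 = 0.332585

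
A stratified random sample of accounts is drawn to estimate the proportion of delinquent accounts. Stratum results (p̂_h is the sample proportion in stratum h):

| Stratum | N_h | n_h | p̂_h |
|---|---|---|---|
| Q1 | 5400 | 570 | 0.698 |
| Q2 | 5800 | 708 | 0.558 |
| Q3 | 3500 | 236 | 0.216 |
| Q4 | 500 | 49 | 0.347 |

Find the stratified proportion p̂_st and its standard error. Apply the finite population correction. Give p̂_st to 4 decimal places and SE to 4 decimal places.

p̂_st ≈ 0.5220, SE ≈ 0.0113

N = 15200; stratum weights W_h = N_h/N.
p̂_st = Σ W_h p̂_h = (5400·0.698 + 5800·0.558 + 3500·0.216 + 500·0.347)/15200 = 0.52205
V̂(p̂_st) = Σ W_h² (1 − n_h/N_h) p̂_h(1−p̂_h)/(n_h−1):
  stratum Q1: (5400/15200)²·(1 − 570/5400)·0.698·0.302/569 = 4.18219e-05
  stratum Q2: (5800/15200)²·(1 − 708/5800)·0.558·0.442/707 = 4.4593e-05
  stratum Q3: (3500/15200)²·(1 − 236/3500)·0.216·0.784/235 = 3.56314e-05
  stratum Q4: (500/15200)²·(1 − 49/500)·0.347·0.653/48 = 4.60745e-06
V̂(p̂_st) = 0.000126654; SE = √V̂ = 0.0112541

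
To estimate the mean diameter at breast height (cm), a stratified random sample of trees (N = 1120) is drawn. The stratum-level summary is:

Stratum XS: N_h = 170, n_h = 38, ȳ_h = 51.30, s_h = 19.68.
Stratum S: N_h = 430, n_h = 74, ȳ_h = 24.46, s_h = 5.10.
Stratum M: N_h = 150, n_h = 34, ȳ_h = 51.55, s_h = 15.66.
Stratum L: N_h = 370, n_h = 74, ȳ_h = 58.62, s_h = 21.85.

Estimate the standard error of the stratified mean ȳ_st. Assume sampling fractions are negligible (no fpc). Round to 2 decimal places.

SE(ȳ_st) ≈ 1.06

V̂(ȳ_st) = Σ W_h² s_h²/n_h, with W_h = N_h/N and N = 1120:
  stratum XS: (170/1120)²·19.68²/38 = 0.234816
  stratum S: (430/1120)²·5.10²/74 = 0.0518095
  stratum M: (150/1120)²·15.66²/34 = 0.129375
  stratum L: (370/1120)²·21.85²/74 = 0.704107
V̂(ȳ_st) = 1.12011
SE(ȳ_st) = √1.12011 = 1.05835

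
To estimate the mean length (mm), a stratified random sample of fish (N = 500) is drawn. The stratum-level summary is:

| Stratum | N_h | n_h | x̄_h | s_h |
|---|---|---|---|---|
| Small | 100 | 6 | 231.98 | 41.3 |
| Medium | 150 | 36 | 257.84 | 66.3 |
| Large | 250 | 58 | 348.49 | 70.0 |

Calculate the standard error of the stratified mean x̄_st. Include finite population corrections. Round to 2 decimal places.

SE(x̄_st) ≈ 5.94

V̂(x̄_st) = Σ W_h² (1 − n_h/N_h) s_h²/n_h, with W_h = N_h/N and N = 500:
  stratum Small: (100/500)²·(1 − 6/100)·41.3²/6 = 10.689
  stratum Medium: (150/500)²·(1 − 36/150)·66.3²/36 = 8.35181
  stratum Large: (250/500)²·(1 − 58/250)·70.0²/58 = 16.2207
V̂(x̄_st) = 35.2615
SE(x̄_st) = √35.2615 = 5.93814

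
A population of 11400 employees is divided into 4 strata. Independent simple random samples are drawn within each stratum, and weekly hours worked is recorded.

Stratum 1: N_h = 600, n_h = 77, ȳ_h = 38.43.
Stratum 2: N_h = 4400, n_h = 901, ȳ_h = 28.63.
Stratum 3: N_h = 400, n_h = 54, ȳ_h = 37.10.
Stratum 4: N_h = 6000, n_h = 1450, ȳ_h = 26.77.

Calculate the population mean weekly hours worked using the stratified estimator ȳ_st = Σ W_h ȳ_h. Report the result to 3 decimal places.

N = Σ N_h = 11400. Stratum weights W_h = N_h/N.
ȳ_st = (600·38.43 + 4400·28.63 + 400·37.10 + 6000·26.77) / 11400 = 28.46404

ȳ_st ≈ 28.464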